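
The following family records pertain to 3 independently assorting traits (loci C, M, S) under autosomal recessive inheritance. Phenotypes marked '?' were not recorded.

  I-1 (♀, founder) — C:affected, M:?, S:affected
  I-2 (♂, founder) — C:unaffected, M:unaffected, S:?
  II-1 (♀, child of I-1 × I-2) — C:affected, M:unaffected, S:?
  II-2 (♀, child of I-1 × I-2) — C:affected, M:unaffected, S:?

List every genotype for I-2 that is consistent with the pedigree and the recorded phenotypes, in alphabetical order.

C/I-1 aff ·: cc
C/I-2 un ·: Cc
C/II-1 aff I-1×I-2: cc
C/II-2 aff I-1×I-2: cc
⇒ C over [I-1,I-2,II-1,II-2]: 1 consistent
M/I-1 ? ·: MM|Mm|mm
M/I-2 un ·: MM|Mm
M/II-1 un I-1×I-2: MM|Mm
M/II-2 un I-1×I-2: MM|Mm
⇒ M over [I-1,I-2,II-1,II-2]: 15 consistent
S/I-1 aff ·: ss
S/I-2 ? ·: SS|Ss|ss
S/II-1 ? I-1×I-2: Ss|ss
S/II-2 ? I-1×I-2: Ss|ss
⇒ S over [I-1,I-2,II-1,II-2]: 6 consistent

I-2 ∈ {Cc MM SS, Cc MM Ss, Cc MM ss, Cc Mm SS, Cc Mm Ss, Cc Mm ss}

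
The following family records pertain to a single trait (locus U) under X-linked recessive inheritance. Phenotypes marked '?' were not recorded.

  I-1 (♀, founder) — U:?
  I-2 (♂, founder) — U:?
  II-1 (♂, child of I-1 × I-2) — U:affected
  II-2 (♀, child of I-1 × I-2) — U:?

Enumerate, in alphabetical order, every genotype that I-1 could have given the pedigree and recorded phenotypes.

U/I-1 ? ·: X^UX^u|X^uX^u
U/I-2 ? ·: X^UY|X^uY
U/II-1 aff I-1×I-2: X^uY
U/II-2 ? I-1×I-2: X^UX^U|X^UX^u|X^uX^u
⇒ U over [I-1,I-2,II-1,II-2]: 6 consistent

I-1 ∈ {X^UX^u, X^uX^u}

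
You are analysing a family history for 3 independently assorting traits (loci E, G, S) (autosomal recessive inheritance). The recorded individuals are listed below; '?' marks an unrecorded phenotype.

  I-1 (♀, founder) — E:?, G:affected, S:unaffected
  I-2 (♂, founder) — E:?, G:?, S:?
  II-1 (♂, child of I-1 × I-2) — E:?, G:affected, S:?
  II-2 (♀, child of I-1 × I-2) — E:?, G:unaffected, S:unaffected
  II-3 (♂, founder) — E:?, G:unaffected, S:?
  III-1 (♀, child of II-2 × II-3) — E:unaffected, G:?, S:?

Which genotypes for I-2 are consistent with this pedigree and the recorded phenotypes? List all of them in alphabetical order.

E/I-1 ? ·: EE|Ee|ee
E/I-2 ? ·: EE|Ee|ee
E/II-1 ? I-1×I-2: EE|Ee|ee
E/II-2 ? I-1×I-2: EE|Ee|ee
E/II-3 ? ·: EE|Ee|ee
E/III-1 un II-2×II-3: EE|Ee
⇒ E over [I-1,I-2,II-1,II-2,II-3,III-1]: 113 consistent
G/I-1 aff ·: gg
G/I-2 ? ·: Gg
G/II-1 aff I-1×I-2: gg
G/II-2 un I-1×I-2: Gg
G/II-3 un ·: GG|Gg
G/III-1 ? II-2×II-3: GG|Gg|gg
⇒ G over [I-1,I-2,II-1,II-2,II-3,III-1]: 5 consistent
S/I-1 un ·: SS|Ss
S/I-2 ? ·: SS|Ss|ss
S/II-1 ? I-1×I-2: SS|Ss|ss
S/II-2 un I-1×I-2: SS|Ss
S/II-3 ? ·: SS|Ss|ss
S/III-1 ? II-2×II-3: SS|Ss|ss
⇒ S over [I-1,I-2,II-1,II-2,II-3,III-1]: 102 consistent

I-2 ∈ {EE Gg SS, EE Gg Ss, EE Gg ss, Ee Gg SS, Ee Gg Ss, Ee Gg ss, ee Gg SS, ee Gg Ss, ee Gg ss}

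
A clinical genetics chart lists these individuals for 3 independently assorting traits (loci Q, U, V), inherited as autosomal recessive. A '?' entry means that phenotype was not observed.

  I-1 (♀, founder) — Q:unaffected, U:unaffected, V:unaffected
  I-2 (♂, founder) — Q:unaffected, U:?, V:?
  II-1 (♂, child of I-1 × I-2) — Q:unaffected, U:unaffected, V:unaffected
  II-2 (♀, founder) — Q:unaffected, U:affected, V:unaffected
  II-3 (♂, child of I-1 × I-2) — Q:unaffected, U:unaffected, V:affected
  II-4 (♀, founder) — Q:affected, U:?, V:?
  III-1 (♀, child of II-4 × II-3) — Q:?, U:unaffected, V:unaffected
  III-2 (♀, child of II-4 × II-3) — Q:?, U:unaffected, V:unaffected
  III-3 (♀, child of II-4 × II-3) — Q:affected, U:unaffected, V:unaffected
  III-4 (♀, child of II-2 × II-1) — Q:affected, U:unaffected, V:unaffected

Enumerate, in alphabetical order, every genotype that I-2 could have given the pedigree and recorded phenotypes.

Q/I-1 un ·: QQ|Qq
Q/I-2 un ·: QQ|Qq
Q/II-1 un I-1×I-2: Qq
Q/II-2 un ·: Qq
Q/II-3 un I-1×I-2: Qq
Q/II-4 aff ·: qq
Q/III-1 ? II-4×II-3: Qq|qq
Q/III-2 ? II-4×II-3: Qq|qq
Q/III-3 aff II-4×II-3: qq
Q/III-4 aff II-2×II-1: qq
⇒ Q over [I-1,I-2,II-1,II-2,II-3,II-4,III-1,III-2,III-3,III-4]: 12 consistent
U/I-1 un ·: UU|Uu
U/I-2 ? ·: UU|Uu|uu
U/II-1 un I-1×I-2: UU|Uu
U/II-2 aff ·: uu
U/II-3 un I-1×I-2: UU|Uu
U/II-4 ? ·: UU|Uu|uu
U/III-1 un II-4×II-3: UU|Uu
U/III-2 un II-4×II-3: UU|Uu
U/III-3 un II-4×II-3: UU|Uu
U/III-4 un II-2×II-1: Uu
⇒ U over [I-1,I-2,II-1,II-2,II-3,II-4,III-1,III-2,III-3,III-4]: 206 consistent
V/I-1 un ·: Vv
V/I-2 ? ·: Vv|vv
V/II-1 un I-1×I-2: VV|Vv
V/II-2 un ·: VV|Vv
V/II-3 aff I-1×I-2: vv
V/II-4 ? ·: VV|Vv
V/III-1 un II-4×II-3: Vv
V/III-2 un II-4×II-3: Vv
V/III-3 un II-4×II-3: Vv
V/III-4 un II-2×II-1: VV|Vv
⇒ V over [I-1,I-2,II-1,II-2,II-3,II-4,III-1,III-2,III-3,III-4]: 22 consistent

I-2 ∈ {QQ UU Vv, QQ UU vv, QQ Uu Vv, QQ Uu vv, QQ uu Vv, QQ uu vv, Qq UU Vv, Qq UU vv, Qq Uu Vv, Qq Uu vv, Qq uu Vv, Qq uu vv}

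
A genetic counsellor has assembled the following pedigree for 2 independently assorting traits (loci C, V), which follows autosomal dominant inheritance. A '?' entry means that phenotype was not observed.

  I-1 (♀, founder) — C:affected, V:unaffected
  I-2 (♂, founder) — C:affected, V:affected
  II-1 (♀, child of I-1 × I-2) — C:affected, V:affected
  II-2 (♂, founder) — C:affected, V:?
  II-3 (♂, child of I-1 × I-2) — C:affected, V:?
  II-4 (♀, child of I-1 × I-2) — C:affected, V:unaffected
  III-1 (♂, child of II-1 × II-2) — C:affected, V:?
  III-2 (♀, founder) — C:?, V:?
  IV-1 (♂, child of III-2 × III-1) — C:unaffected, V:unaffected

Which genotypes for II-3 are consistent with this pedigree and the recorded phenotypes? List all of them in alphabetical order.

II-3 ∈ {CC Vv, CC vv, Cc Vv, Cc vv}

C/I-1 aff ·: Cc|CC
C/I-2 aff ·: Cc|CC
C/II-1 aff I-1×I-2: Cc|CC
C/II-2 aff ·: Cc|CC
C/II-3 aff I-1×I-2: Cc|CC
C/II-4 aff I-1×I-2: Cc|CC
C/III-1 aff II-1×II-2: Cc
C/III-2 ? ·: cc|Cc
C/IV-1 un III-2×III-1: cc
⇒ C over [I-1,I-2,II-1,II-2,II-3,II-4,III-1,III-2,IV-1]: 74 consistent
V/I-1 un ·: vv
V/I-2 aff ·: Vv
V/II-1 aff I-1×I-2: Vv
V/II-2 ? ·: vv|Vv|VV
V/II-3 ? I-1×I-2: vv|Vv
V/II-4 un I-1×I-2: vv
V/III-1 ? II-1×II-2: vv|Vv
V/III-2 ? ·: vv|Vv
V/IV-1 un III-2×III-1: vv
⇒ V over [I-1,I-2,II-1,II-2,II-3,II-4,III-1,III-2,IV-1]: 20 consistent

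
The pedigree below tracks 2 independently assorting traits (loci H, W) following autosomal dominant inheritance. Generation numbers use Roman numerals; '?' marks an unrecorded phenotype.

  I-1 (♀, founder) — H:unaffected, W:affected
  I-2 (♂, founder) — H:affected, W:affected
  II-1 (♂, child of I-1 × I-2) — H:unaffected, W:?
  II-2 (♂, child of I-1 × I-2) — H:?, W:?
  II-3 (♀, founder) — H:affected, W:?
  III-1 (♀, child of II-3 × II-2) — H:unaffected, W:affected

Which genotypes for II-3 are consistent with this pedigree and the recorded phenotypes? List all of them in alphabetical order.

H/I-1 un ·: hh
H/I-2 aff ·: Hh
H/II-1 un I-1×I-2: hh
H/II-2 ? I-1×I-2: hh|Hh
H/II-3 aff ·: Hh
H/III-1 un II-3×II-2: hh
⇒ H over [I-1,I-2,II-1,II-2,II-3,III-1]: 2 consistent
W/I-1 aff ·: Ww|WW
W/I-2 aff ·: Ww|WW
W/II-1 ? I-1×I-2: ww|Ww|WW
W/II-2 ? I-1×I-2: ww|Ww|WW
W/II-3 ? ·: ww|Ww|WW
W/III-1 aff II-3×II-2: Ww|WW
⇒ W over [I-1,I-2,II-1,II-2,II-3,III-1]: 73 consistent

II-3 ∈ {Hh WW, Hh Ww, Hh ww}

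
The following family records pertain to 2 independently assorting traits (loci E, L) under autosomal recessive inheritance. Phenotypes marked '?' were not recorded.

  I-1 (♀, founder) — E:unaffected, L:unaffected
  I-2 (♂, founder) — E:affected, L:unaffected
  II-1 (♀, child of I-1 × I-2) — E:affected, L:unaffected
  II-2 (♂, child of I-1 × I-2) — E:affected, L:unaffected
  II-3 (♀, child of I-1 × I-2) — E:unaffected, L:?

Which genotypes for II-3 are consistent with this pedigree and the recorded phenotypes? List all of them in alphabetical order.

E/I-1 un ·: Ee
E/I-2 aff ·: ee
E/II-1 aff I-1×I-2: ee
E/II-2 aff I-1×I-2: ee
E/II-3 un I-1×I-2: Ee
⇒ E over [I-1,I-2,II-1,II-2,II-3]: 1 consistent
L/I-1 un ·: LL|Ll
L/I-2 un ·: LL|Ll
L/II-1 un I-1×I-2: LL|Ll
L/II-2 un I-1×I-2: LL|Ll
L/II-3 ? I-1×I-2: LL|Ll|ll
⇒ L over [I-1,I-2,II-1,II-2,II-3]: 29 consistent

II-3 ∈ {Ee LL, Ee Ll, Ee ll}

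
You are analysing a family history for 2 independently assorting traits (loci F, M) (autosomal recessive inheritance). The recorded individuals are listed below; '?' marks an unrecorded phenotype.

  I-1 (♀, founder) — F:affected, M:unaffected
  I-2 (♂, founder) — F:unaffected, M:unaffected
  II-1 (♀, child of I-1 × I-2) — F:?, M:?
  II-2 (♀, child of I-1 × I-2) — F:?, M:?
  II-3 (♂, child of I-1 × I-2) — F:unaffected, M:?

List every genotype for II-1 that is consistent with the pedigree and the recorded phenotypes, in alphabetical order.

F/I-1 aff ·: ff
F/I-2 un ·: FF|Ff
F/II-1 ? I-1×I-2: Ff|ff
F/II-2 ? I-1×I-2: Ff|ff
F/II-3 un I-1×I-2: Ff
⇒ F over [I-1,I-2,II-1,II-2,II-3]: 5 consistent
M/I-1 un ·: MM|Mm
M/I-2 un ·: MM|Mm
M/II-1 ? I-1×I-2: MM|Mm|mm
M/II-2 ? I-1×I-2: MM|Mm|mm
M/II-3 ? I-1×I-2: MM|Mm|mm
⇒ M over [I-1,I-2,II-1,II-2,II-3]: 44 consistent

II-1 ∈ {Ff MM, Ff Mm, Ff mm, ff MM, ff Mm, ff mm}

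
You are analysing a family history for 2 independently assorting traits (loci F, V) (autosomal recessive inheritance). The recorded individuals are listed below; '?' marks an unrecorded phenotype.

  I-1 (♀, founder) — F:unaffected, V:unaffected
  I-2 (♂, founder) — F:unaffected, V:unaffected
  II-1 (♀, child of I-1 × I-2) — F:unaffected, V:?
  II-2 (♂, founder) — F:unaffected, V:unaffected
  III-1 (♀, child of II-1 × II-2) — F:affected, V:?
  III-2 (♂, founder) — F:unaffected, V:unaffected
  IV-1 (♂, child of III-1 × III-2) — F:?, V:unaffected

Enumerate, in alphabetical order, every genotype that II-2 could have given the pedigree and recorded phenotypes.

F/I-1 un ·: FF|Ff
F/I-2 un ·: FF|Ff
F/II-1 un I-1×I-2: Ff
F/II-2 un ·: Ff
F/III-1 aff II-1×II-2: ff
F/III-2 un ·: FF|Ff
F/IV-1 ? III-1×III-2: Ff|ff
⇒ F over [I-1,I-2,II-1,II-2,III-1,III-2,IV-1]: 9 consistent
V/I-1 un ·: VV|Vv
V/I-2 un ·: VV|Vv
V/II-1 ? I-1×I-2: VV|Vv|vv
V/II-2 un ·: VV|Vv
V/III-1 ? II-1×II-2: VV|Vv|vv
V/III-2 un ·: VV|Vv
V/IV-1 un III-1×III-2: VV|Vv
⇒ V over [I-1,I-2,II-1,II-2,III-1,III-2,IV-1]: 98 consistent

II-2 ∈ {Ff VV, Ff Vv}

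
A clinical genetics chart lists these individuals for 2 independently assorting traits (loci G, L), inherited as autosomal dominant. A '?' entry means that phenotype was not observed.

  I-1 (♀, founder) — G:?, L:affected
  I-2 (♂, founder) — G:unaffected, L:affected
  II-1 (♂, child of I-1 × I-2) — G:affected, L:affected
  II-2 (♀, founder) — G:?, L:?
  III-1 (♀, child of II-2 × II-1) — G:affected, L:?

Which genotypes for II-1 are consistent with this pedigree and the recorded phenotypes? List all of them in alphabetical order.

G/I-1 ? ·: Gg|GG
G/I-2 un ·: gg
G/II-1 aff I-1×I-2: Gg
G/II-2 ? ·: gg|Gg|GG
G/III-1 aff II-2×II-1: Gg|GG
⇒ G over [I-1,I-2,II-1,II-2,III-1]: 10 consistent
L/I-1 aff ·: Ll|LL
L/I-2 aff ·: Ll|LL
L/II-1 aff I-1×I-2: Ll|LL
L/II-2 ? ·: ll|Ll|LL
L/III-1 ? II-2×II-1: ll|Ll|LL
⇒ L over [I-1,I-2,II-1,II-2,III-1]: 37 consistent

II-1 ∈ {Gg LL, Gg Ll}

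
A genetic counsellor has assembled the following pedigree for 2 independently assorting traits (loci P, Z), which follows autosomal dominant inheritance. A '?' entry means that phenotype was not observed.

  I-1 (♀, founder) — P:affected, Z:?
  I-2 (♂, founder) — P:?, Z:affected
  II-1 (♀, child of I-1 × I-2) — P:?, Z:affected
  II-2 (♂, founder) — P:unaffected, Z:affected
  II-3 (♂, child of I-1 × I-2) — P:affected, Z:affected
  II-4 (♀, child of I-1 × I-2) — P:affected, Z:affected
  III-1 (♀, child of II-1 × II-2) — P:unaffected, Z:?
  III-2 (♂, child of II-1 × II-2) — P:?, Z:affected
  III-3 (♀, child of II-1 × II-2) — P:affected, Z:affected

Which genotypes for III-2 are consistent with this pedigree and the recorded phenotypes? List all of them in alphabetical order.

III-2 ∈ {Pp ZZ, Pp Zz, pp ZZ, pp Zz}

P/I-1 aff ·: Pp|PP
P/I-2 ? ·: pp|Pp|PP
P/II-1 ? I-1×I-2: Pp
P/II-2 un ·: pp
P/II-3 aff I-1×I-2: Pp|PP
P/II-4 aff I-1×I-2: Pp|PP
P/III-1 un II-1×II-2: pp
P/III-2 ? II-1×II-2: pp|Pp
P/III-3 aff II-1×II-2: Pp
⇒ P over [I-1,I-2,II-1,II-2,II-3,II-4,III-1,III-2,III-3]: 28 consistent
Z/I-1 ? ·: zz|Zz|ZZ
Z/I-2 aff ·: Zz|ZZ
Z/II-1 aff I-1×I-2: Zz|ZZ
Z/II-2 aff ·: Zz|ZZ
Z/II-3 aff I-1×I-2: Zz|ZZ
Z/II-4 aff I-1×I-2: Zz|ZZ
Z/III-1 ? II-1×II-2: zz|Zz|ZZ
Z/III-2 aff II-1×II-2: Zz|ZZ
Z/III-3 aff II-1×II-2: Zz|ZZ
⇒ Z over [I-1,I-2,II-1,II-2,II-3,II-4,III-1,III-2,III-3]: 397 consistent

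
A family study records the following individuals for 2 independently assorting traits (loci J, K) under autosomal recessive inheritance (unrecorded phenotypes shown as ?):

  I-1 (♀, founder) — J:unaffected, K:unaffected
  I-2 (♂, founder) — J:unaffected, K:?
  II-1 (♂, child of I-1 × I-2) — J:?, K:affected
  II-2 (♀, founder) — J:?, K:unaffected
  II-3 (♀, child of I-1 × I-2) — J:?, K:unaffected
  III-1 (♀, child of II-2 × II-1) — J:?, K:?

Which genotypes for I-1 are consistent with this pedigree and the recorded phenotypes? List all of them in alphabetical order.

I-1 ∈ {JJ Kk, Jj Kk}

J/I-1 un ·: JJ|Jj
J/I-2 un ·: JJ|Jj
J/II-1 ? I-1×I-2: JJ|Jj|jj
J/II-2 ? ·: JJ|Jj|jj
J/II-3 ? I-1×I-2: JJ|Jj|jj
J/III-1 ? II-2×II-1: JJ|Jj|jj
⇒ J over [I-1,I-2,II-1,II-2,II-3,III-1]: 93 consistent
K/I-1 un ·: Kk
K/I-2 ? ·: Kk|kk
K/II-1 aff I-1×I-2: kk
K/II-2 un ·: KK|Kk
K/II-3 un I-1×I-2: KK|Kk
K/III-1 ? II-2×II-1: Kk|kk
⇒ K over [I-1,I-2,II-1,II-2,II-3,III-1]: 9 consistent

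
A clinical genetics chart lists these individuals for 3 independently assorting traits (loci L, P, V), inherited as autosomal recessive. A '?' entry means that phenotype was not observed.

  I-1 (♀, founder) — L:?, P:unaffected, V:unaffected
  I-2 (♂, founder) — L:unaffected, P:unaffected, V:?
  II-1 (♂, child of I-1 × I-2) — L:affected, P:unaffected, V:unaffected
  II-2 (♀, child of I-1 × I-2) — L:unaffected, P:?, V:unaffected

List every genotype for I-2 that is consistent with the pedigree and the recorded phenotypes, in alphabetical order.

I-2 ∈ {Ll PP VV, Ll PP Vv, Ll PP vv, Ll Pp VV, Ll Pp Vv, Ll Pp vv}

L/I-1 ? ·: Ll|ll
L/I-2 un ·: Ll
L/II-1 aff I-1×I-2: ll
L/II-2 un I-1×I-2: LL|Ll
⇒ L over [I-1,I-2,II-1,II-2]: 3 consistent
P/I-1 un ·: PP|Pp
P/I-2 un ·: PP|Pp
P/II-1 un I-1×I-2: PP|Pp
P/II-2 ? I-1×I-2: PP|Pp|pp
⇒ P over [I-1,I-2,II-1,II-2]: 15 consistent
V/I-1 un ·: VV|Vv
V/I-2 ? ·: VV|Vv|vv
V/II-1 un I-1×I-2: VV|Vv
V/II-2 un I-1×I-2: VV|Vv
⇒ V over [I-1,I-2,II-1,II-2]: 15 consistent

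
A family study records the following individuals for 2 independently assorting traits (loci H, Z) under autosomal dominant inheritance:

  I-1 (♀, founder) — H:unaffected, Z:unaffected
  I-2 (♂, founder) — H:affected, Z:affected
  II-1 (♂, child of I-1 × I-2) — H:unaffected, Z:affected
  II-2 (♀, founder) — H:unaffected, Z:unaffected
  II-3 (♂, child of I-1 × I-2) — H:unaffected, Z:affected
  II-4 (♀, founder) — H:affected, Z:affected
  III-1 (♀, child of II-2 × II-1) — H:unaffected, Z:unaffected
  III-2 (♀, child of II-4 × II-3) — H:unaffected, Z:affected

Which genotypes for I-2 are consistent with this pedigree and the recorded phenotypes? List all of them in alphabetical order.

H/I-1 un ·: hh
H/I-2 aff ·: Hh
H/II-1 un I-1×I-2: hh
H/II-2 un ·: hh
H/II-3 un I-1×I-2: hh
H/II-4 aff ·: Hh
H/III-1 un II-2×II-1: hh
H/III-2 un II-4×II-3: hh
⇒ H over [I-1,I-2,II-1,II-2,II-3,II-4,III-1,III-2]: 1 consistent
Z/I-1 un ·: zz
Z/I-2 aff ·: Zz|ZZ
Z/II-1 aff I-1×I-2: Zz
Z/II-2 un ·: zz
Z/II-3 aff I-1×I-2: Zz
Z/II-4 aff ·: Zz|ZZ
Z/III-1 un II-2×II-1: zz
Z/III-2 aff II-4×II-3: Zz|ZZ
⇒ Z over [I-1,I-2,II-1,II-2,II-3,II-4,III-1,III-2]: 8 consistent

I-2 ∈ {Hh ZZ, Hh Zz}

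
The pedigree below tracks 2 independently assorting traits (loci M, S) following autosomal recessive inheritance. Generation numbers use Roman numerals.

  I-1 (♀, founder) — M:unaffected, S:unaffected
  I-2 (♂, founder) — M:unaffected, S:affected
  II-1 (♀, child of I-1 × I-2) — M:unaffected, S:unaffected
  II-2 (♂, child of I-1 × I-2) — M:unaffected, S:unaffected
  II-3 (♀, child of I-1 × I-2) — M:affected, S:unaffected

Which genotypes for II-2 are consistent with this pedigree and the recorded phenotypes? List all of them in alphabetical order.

M/I-1 un ·: Mm
M/I-2 un ·: Mm
M/II-1 un I-1×I-2: MM|Mm
M/II-2 un I-1×I-2: MM|Mm
M/II-3 aff I-1×I-2: mm
⇒ M over [I-1,I-2,II-1,II-2,II-3]: 4 consistent
S/I-1 un ·: SS|Ss
S/I-2 aff ·: ss
S/II-1 un I-1×I-2: Ss
S/II-2 un I-1×I-2: Ss
S/II-3 un I-1×I-2: Ss
⇒ S over [I-1,I-2,II-1,II-2,II-3]: 2 consistent

II-2 ∈ {MM Ss, Mm Ss}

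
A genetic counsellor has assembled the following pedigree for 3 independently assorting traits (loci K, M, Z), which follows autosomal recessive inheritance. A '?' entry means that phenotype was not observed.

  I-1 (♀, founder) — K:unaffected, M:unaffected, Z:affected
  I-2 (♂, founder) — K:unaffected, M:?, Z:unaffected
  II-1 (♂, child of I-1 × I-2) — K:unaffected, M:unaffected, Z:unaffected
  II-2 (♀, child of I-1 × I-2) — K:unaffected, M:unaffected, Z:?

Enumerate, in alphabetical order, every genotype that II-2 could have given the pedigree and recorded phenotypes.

K/I-1 un ·: KK|Kk
K/I-2 un ·: KK|Kk
K/II-1 un I-1×I-2: KK|Kk
K/II-2 un I-1×I-2: KK|Kk
⇒ K over [I-1,I-2,II-1,II-2]: 13 consistent
M/I-1 un ·: MM|Mm
M/I-2 ? ·: MM|Mm|mm
M/II-1 un I-1×I-2: MM|Mm
M/II-2 un I-1×I-2: MM|Mm
⇒ M over [I-1,I-2,II-1,II-2]: 15 consistent
Z/I-1 aff ·: zz
Z/I-2 un ·: ZZ|Zz
Z/II-1 un I-1×I-2: Zz
Z/II-2 ? I-1×I-2: Zz|zz
⇒ Z over [I-1,I-2,II-1,II-2]: 3 consistent

II-2 ∈ {KK MM Zz, KK MM zz, KK Mm Zz, KK Mm zz, Kk MM Zz, Kk MM zz, Kk Mm Zz, Kk Mm zz}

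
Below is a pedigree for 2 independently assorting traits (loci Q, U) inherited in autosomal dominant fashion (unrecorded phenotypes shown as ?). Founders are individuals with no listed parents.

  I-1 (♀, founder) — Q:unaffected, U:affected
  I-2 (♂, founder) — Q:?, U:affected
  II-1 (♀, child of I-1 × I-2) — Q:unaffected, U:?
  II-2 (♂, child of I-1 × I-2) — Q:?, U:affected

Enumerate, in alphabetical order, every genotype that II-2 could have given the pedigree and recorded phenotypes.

Q/I-1 un ·: qq
Q/I-2 ? ·: qq|Qq
Q/II-1 un I-1×I-2: qq
Q/II-2 ? I-1×I-2: qq|Qq
⇒ Q over [I-1,I-2,II-1,II-2]: 3 consistent
U/I-1 aff ·: Uu|UU
U/I-2 aff ·: Uu|UU
U/II-1 ? I-1×I-2: uu|Uu|UU
U/II-2 aff I-1×I-2: Uu|UU
⇒ U over [I-1,I-2,II-1,II-2]: 15 consistent

II-2 ∈ {Qq UU, Qq Uu, qq UU, qq Uu}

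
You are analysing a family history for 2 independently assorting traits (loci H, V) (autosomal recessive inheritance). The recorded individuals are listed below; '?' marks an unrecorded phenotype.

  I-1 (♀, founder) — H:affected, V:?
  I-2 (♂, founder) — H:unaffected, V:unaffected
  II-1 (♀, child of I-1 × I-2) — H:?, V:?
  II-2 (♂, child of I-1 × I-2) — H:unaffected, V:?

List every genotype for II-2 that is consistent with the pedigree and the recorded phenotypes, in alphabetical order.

II-2 ∈ {Hh VV, Hh Vv, Hh vv}

H/I-1 aff ·: hh
H/I-2 un ·: HH|Hh
H/II-1 ? I-1×I-2: Hh|hh
H/II-2 un I-1×I-2: Hh
⇒ H over [I-1,I-2,II-1,II-2]: 3 consistent
V/I-1 ? ·: VV|Vv|vv
V/I-2 un ·: VV|Vv
V/II-1 ? I-1×I-2: VV|Vv|vv
V/II-2 ? I-1×I-2: VV|Vv|vv
⇒ V over [I-1,I-2,II-1,II-2]: 23 consistent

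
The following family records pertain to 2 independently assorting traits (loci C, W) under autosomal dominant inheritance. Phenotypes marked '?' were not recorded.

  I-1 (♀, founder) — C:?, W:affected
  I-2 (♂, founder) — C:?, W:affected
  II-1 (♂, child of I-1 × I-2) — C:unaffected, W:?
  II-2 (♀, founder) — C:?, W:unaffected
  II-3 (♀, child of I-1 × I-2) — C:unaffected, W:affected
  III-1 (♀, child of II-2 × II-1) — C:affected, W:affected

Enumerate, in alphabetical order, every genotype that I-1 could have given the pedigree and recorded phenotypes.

I-1 ∈ {Cc WW, Cc Ww, cc WW, cc Ww}

C/I-1 ? ·: cc|Cc
C/I-2 ? ·: cc|Cc
C/II-1 un I-1×I-2: cc
C/II-2 ? ·: Cc|CC
C/II-3 un I-1×I-2: cc
C/III-1 aff II-2×II-1: Cc
⇒ C over [I-1,I-2,II-1,II-2,II-3,III-1]: 8 consistent
W/I-1 aff ·: Ww|WW
W/I-2 aff ·: Ww|WW
W/II-1 ? I-1×I-2: Ww|WW
W/II-2 un ·: ww
W/II-3 aff I-1×I-2: Ww|WW
W/III-1 aff II-2×II-1: Ww
⇒ W over [I-1,I-2,II-1,II-2,II-3,III-1]: 13 consistent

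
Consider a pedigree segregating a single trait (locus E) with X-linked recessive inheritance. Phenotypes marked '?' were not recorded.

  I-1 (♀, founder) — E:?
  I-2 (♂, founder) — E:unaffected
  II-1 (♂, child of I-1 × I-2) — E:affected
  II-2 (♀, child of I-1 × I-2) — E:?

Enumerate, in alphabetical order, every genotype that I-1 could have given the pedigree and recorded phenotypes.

E/I-1 ? ·: X^EX^e|X^eX^e
E/I-2 un ·: X^EY
E/II-1 aff I-1×I-2: X^eY
E/II-2 ? I-1×I-2: X^EX^E|X^EX^e
⇒ E over [I-1,I-2,II-1,II-2]: 3 consistent

I-1 ∈ {X^EX^e, X^eX^e}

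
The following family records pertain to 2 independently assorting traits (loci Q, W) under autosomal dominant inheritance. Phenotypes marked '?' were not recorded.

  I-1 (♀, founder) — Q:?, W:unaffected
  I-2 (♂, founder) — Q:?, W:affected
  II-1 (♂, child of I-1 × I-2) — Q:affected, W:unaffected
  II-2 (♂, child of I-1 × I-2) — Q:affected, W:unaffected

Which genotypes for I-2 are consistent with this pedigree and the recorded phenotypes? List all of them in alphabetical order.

Q/I-1 ? ·: qq|Qq|QQ
Q/I-2 ? ·: qq|Qq|QQ
Q/II-1 aff I-1×I-2: Qq|QQ
Q/II-2 aff I-1×I-2: Qq|QQ
⇒ Q over [I-1,I-2,II-1,II-2]: 17 consistent
W/I-1 un ·: ww
W/I-2 aff ·: Ww
W/II-1 un I-1×I-2: ww
W/II-2 un I-1×I-2: ww
⇒ W over [I-1,I-2,II-1,II-2]: 1 consistent

I-2 ∈ {QQ Ww, Qq Ww, qq Ww}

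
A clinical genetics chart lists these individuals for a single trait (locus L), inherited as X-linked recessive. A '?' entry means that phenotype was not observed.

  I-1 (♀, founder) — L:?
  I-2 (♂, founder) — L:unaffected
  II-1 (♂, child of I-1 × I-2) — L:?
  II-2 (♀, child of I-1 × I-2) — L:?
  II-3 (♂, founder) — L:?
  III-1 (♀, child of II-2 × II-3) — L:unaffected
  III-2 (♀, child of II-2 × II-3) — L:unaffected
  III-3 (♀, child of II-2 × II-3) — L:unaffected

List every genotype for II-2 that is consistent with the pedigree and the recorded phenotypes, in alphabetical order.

L/I-1 ? ·: X^LX^L|X^LX^l|X^lX^l
L/I-2 un ·: X^LY
L/II-1 ? I-1×I-2: X^LY|X^lY
L/II-2 ? I-1×I-2: X^LX^L|X^LX^l
L/II-3 ? ·: X^LY|X^lY
L/III-1 un II-2×II-3: X^LX^L|X^LX^l
L/III-2 un II-2×II-3: X^LX^L|X^LX^l
L/III-3 un II-2×II-3: X^LX^L|X^LX^l
⇒ L over [I-1,I-2,II-1,II-2,II-3,III-1,III-2,III-3]: 33 consistent

II-2 ∈ {X^LX^L, X^LX^l}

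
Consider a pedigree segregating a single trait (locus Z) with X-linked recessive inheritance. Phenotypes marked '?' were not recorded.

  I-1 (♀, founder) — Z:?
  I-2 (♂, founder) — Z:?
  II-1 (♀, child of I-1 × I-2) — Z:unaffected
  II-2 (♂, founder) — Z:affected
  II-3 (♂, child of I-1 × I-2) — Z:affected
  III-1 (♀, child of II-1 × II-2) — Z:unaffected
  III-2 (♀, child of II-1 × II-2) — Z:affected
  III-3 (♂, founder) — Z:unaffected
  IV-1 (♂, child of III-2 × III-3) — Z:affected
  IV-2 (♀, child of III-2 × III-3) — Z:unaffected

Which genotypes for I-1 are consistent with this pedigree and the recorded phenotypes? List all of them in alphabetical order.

Z/I-1 ? ·: X^ZX^z|X^zX^z
Z/I-2 ? ·: X^ZY|X^zY
Z/II-1 un I-1×I-2: X^ZX^z
Z/II-2 aff ·: X^zY
Z/II-3 aff I-1×I-2: X^zY
Z/III-1 un II-1×II-2: X^ZX^z
Z/III-2 aff II-1×II-2: X^zX^z
Z/III-3 un ·: X^ZY
Z/IV-1 aff III-2×III-3: X^zY
Z/IV-2 un III-2×III-3: X^ZX^z
⇒ Z over [I-1,I-2,II-1,II-2,II-3,III-1,III-2,III-3,IV-1,IV-2]: 3 consistent

I-1 ∈ {X^ZX^z, X^zX^z}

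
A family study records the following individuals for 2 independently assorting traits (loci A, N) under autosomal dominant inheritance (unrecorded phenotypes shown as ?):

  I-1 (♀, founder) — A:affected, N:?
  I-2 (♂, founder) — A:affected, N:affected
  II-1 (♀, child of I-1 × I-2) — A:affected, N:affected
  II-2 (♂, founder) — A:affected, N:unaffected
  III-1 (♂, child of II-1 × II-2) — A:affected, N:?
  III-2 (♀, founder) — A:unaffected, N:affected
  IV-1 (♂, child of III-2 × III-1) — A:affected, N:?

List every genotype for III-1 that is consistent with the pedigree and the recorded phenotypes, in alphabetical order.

III-1 ∈ {AA Nn, AA nn, Aa Nn, Aa nn}

A/I-1 aff ·: Aa|AA
A/I-2 aff ·: Aa|AA
A/II-1 aff I-1×I-2: Aa|AA
A/II-2 aff ·: Aa|AA
A/III-1 aff II-1×II-2: Aa|AA
A/III-2 un ·: aa
A/IV-1 aff III-2×III-1: Aa
⇒ A over [I-1,I-2,II-1,II-2,III-1,III-2,IV-1]: 24 consistent
N/I-1 ? ·: nn|Nn|NN
N/I-2 aff ·: Nn|NN
N/II-1 aff I-1×I-2: Nn|NN
N/II-2 un ·: nn
N/III-1 ? II-1×II-2: nn|Nn
N/III-2 aff ·: Nn|NN
N/IV-1 ? III-2×III-1: nn|Nn|NN
⇒ N over [I-1,I-2,II-1,II-2,III-1,III-2,IV-1]: 60 consistent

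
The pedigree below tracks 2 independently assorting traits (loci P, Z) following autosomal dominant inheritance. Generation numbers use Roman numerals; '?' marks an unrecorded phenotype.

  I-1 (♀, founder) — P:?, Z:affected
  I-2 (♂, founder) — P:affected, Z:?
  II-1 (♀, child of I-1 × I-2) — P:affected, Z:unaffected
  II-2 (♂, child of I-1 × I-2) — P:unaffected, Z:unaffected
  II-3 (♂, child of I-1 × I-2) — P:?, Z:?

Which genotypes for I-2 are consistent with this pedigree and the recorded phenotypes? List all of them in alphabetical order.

I-2 ∈ {Pp Zz, Pp zz}

P/I-1 ? ·: pp|Pp
P/I-2 aff ·: Pp
P/II-1 aff I-1×I-2: Pp|PP
P/II-2 un I-1×I-2: pp
P/II-3 ? I-1×I-2: pp|Pp|PP
⇒ P over [I-1,I-2,II-1,II-2,II-3]: 8 consistent
Z/I-1 aff ·: Zz
Z/I-2 ? ·: zz|Zz
Z/II-1 un I-1×I-2: zz
Z/II-2 un I-1×I-2: zz
Z/II-3 ? I-1×I-2: zz|Zz|ZZ
⇒ Z over [I-1,I-2,II-1,II-2,II-3]: 5 consistent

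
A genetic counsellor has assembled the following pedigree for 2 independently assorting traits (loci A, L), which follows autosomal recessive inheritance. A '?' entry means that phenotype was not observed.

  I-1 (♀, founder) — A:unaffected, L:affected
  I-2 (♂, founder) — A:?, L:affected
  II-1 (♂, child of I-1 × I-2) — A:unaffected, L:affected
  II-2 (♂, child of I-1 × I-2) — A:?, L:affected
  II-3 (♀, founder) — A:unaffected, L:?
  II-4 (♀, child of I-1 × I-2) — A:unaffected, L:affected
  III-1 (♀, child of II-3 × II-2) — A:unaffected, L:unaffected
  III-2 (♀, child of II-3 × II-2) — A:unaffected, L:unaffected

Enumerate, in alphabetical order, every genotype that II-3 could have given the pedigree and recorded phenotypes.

II-3 ∈ {AA LL, AA Ll, Aa LL, Aa Ll}

A/I-1 un ·: AA|Aa
A/I-2 ? ·: AA|Aa|aa
A/II-1 un I-1×I-2: AA|Aa
A/II-2 ? I-1×I-2: AA|Aa|aa
A/II-3 un ·: AA|Aa
A/II-4 un I-1×I-2: AA|Aa
A/III-1 un II-3×II-2: AA|Aa
A/III-2 un II-3×II-2: AA|Aa
⇒ A over [I-1,I-2,II-1,II-2,II-3,II-4,III-1,III-2]: 187 consistent
L/I-1 aff ·: ll
L/I-2 aff ·: ll
L/II-1 aff I-1×I-2: ll
L/II-2 aff I-1×I-2: ll
L/II-3 ? ·: LL|Ll
L/II-4 aff I-1×I-2: ll
L/III-1 un II-3×II-2: Ll
L/III-2 un II-3×II-2: Ll
⇒ L over [I-1,I-2,II-1,II-2,II-3,II-4,III-1,III-2]: 2 consistent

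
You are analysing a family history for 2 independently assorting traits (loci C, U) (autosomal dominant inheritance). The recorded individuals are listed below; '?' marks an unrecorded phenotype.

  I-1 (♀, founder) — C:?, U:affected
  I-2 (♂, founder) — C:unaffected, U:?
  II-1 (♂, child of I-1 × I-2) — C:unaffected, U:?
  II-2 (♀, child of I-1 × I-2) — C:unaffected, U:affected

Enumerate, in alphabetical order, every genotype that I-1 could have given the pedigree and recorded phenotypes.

C/I-1 ? ·: cc|Cc
C/I-2 un ·: cc
C/II-1 un I-1×I-2: cc
C/II-2 un I-1×I-2: cc
⇒ C over [I-1,I-2,II-1,II-2]: 2 consistent
U/I-1 aff ·: Uu|UU
U/I-2 ? ·: uu|Uu|UU
U/II-1 ? I-1×I-2: uu|Uu|UU
U/II-2 aff I-1×I-2: Uu|UU
⇒ U over [I-1,I-2,II-1,II-2]: 18 consistent

I-1 ∈ {Cc UU, Cc Uu, cc UU, cc Uu}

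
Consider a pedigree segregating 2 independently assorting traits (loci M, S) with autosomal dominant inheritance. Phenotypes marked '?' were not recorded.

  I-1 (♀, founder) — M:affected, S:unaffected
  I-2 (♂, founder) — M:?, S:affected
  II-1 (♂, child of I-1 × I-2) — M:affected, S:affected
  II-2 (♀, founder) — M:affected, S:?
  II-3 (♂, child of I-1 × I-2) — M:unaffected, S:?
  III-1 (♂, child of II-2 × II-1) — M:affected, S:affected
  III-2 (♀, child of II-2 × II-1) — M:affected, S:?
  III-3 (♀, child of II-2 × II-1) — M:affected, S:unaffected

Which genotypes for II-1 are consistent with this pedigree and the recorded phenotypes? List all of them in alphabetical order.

M/I-1 aff ·: Mm
M/I-2 ? ·: mm|Mm
M/II-1 aff I-1×I-2: Mm|MM
M/II-2 aff ·: Mm|MM
M/II-3 un I-1×I-2: mm
M/III-1 aff II-2×II-1: Mm|MM
M/III-2 aff II-2×II-1: Mm|MM
M/III-3 aff II-2×II-1: Mm|MM
⇒ M over [I-1,I-2,II-1,II-2,II-3,III-1,III-2,III-3]: 41 consistent
S/I-1 un ·: ss
S/I-2 aff ·: Ss|SS
S/II-1 aff I-1×I-2: Ss
S/II-2 ? ·: ss|Ss
S/II-3 ? I-1×I-2: ss|Ss
S/III-1 aff II-2×II-1: Ss|SS
S/III-2 ? II-2×II-1: ss|Ss|SS
S/III-3 un II-2×II-1: ss
⇒ S over [I-1,I-2,II-1,II-2,II-3,III-1,III-2,III-3]: 24 consistent

II-1 ∈ {MM Ss, Mm Ss}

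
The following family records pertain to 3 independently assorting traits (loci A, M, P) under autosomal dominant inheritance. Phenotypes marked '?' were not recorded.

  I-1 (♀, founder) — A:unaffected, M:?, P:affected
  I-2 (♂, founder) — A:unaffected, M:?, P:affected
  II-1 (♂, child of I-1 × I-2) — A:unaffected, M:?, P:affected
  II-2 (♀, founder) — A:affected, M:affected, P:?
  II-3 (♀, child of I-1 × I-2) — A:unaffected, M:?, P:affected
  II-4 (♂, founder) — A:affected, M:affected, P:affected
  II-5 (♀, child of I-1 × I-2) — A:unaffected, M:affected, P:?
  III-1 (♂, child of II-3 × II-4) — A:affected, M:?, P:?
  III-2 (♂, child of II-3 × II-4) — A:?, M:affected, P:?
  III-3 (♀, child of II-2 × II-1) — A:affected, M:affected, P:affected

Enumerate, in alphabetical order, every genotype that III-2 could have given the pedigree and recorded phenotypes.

III-2 ∈ {Aa MM PP, Aa MM Pp, Aa MM pp, Aa Mm PP, Aa Mm Pp, Aa Mm pp, aa MM PP, aa MM Pp, aa MM pp, aa Mm PP, aa Mm Pp, aa Mm pp}

A/I-1 un ·: aa
A/I-2 un ·: aa
A/II-1 un I-1×I-2: aa
A/II-2 aff ·: Aa|AA
A/II-3 un I-1×I-2: aa
A/II-4 aff ·: Aa|AA
A/II-5 un I-1×I-2: aa
A/III-1 aff II-3×II-4: Aa
A/III-2 ? II-3×II-4: aa|Aa
A/III-3 aff II-2×II-1: Aa
⇒ A over [I-1,I-2,II-1,II-2,II-3,II-4,II-5,III-1,III-2,III-3]: 6 consistent
M/I-1 ? ·: mm|Mm|MM
M/I-2 ? ·: mm|Mm|MM
M/II-1 ? I-1×I-2: mm|Mm|MM
M/II-2 aff ·: Mm|MM
M/II-3 ? I-1×I-2: mm|Mm|MM
M/II-4 aff ·: Mm|MM
M/II-5 aff I-1×I-2: Mm|MM
M/III-1 ? II-3×II-4: mm|Mm|MM
M/III-2 aff II-3×II-4: Mm|MM
M/III-3 aff II-2×II-1: Mm|MM
⇒ M over [I-1,I-2,II-1,II-2,II-3,II-4,II-5,III-1,III-2,III-3]: 995 consistent
P/I-1 aff ·: Pp|PP
P/I-2 aff ·: Pp|PP
P/II-1 aff I-1×I-2: Pp|PP
P/II-2 ? ·: pp|Pp|PP
P/II-3 aff I-1×I-2: Pp|PP
P/II-4 aff ·: Pp|PP
P/II-5 ? I-1×I-2: pp|Pp|PP
P/III-1 ? II-3×II-4: pp|Pp|PP
P/III-2 ? II-3×II-4: pp|Pp|PP
P/III-3 aff II-2×II-1: Pp|PP
⇒ P over [I-1,I-2,II-1,II-2,II-3,II-4,II-5,III-1,III-2,III-3]: 1154 consistent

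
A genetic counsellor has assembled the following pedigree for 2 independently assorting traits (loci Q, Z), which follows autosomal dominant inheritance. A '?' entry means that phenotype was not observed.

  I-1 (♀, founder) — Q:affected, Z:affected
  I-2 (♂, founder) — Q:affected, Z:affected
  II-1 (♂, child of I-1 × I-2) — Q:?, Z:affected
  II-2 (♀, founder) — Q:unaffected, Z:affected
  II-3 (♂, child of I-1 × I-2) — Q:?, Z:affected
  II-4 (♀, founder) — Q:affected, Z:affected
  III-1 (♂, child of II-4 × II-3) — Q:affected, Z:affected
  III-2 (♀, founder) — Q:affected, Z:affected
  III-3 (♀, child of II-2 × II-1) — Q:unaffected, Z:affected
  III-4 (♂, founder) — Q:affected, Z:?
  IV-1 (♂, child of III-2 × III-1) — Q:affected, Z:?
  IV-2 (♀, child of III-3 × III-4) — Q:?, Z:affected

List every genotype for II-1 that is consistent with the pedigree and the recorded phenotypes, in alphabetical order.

II-1 ∈ {Qq ZZ, Qq Zz, qq ZZ, qq Zz}

Q/I-1 aff ·: Qq|QQ
Q/I-2 aff ·: Qq|QQ
Q/II-1 ? I-1×I-2: qq|Qq
Q/II-2 un ·: qq
Q/II-3 ? I-1×I-2: qq|Qq|QQ
Q/II-4 aff ·: Qq|QQ
Q/III-1 aff II-4×II-3: Qq|QQ
Q/III-2 aff ·: Qq|QQ
Q/III-3 un II-2×II-1: qq
Q/III-4 aff ·: Qq|QQ
Q/IV-1 aff III-2×III-1: Qq|QQ
Q/IV-2 ? III-3×III-4: qq|Qq
⇒ Q over [I-1,I-2,II-1,II-2,II-3,II-4,III-1,III-2,III-3,III-4,IV-1,IV-2]: 336 consistent
Z/I-1 aff ·: Zz|ZZ
Z/I-2 aff ·: Zz|ZZ
Z/II-1 aff I-1×I-2: Zz|ZZ
Z/II-2 aff ·: Zz|ZZ
Z/II-3 aff I-1×I-2: Zz|ZZ
Z/II-4 aff ·: Zz|ZZ
Z/III-1 aff II-4×II-3: Zz|ZZ
Z/III-2 aff ·: Zz|ZZ
Z/III-3 aff II-2×II-1: Zz|ZZ
Z/III-4 ? ·: zz|Zz|ZZ
Z/IV-1 ? III-2×III-1: zz|Zz|ZZ
Z/IV-2 aff III-3×III-4: Zz|ZZ
⇒ Z over [I-1,I-2,II-1,II-2,II-3,II-4,III-1,III-2,III-3,III-4,IV-1,IV-2]: 2654 consistent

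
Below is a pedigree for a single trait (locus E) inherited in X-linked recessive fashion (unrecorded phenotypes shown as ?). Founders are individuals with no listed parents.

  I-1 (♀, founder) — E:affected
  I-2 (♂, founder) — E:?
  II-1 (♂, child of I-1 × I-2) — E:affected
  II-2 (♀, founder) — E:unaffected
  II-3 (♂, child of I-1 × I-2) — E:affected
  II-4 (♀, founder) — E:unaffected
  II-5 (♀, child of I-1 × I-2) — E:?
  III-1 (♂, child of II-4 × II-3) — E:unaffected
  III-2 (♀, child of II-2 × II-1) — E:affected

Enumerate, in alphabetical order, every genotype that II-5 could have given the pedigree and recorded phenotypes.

E/I-1 aff ·: X^eX^e
E/I-2 ? ·: X^EY|X^eY
E/II-1 aff I-1×I-2: X^eY
E/II-2 un ·: X^EX^e
E/II-3 aff I-1×I-2: X^eY
E/II-4 un ·: X^EX^E|X^EX^e
E/II-5 ? I-1×I-2: X^EX^e|X^eX^e
E/III-1 un II-4×II-3: X^EY
E/III-2 aff II-2×II-1: X^eX^e
⇒ E over [I-1,I-2,II-1,II-2,II-3,II-4,II-5,III-1,III-2]: 4 consistent

II-5 ∈ {X^EX^e, X^eX^e}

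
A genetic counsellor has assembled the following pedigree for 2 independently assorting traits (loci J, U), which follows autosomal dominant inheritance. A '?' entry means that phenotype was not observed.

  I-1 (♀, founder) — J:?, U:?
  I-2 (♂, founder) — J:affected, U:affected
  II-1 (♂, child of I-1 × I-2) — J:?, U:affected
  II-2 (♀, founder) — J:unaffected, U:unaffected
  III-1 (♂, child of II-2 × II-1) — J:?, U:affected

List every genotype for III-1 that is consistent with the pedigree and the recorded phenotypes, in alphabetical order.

J/I-1 ? ·: jj|Jj|JJ
J/I-2 aff ·: Jj|JJ
J/II-1 ? I-1×I-2: jj|Jj|JJ
J/II-2 un ·: jj
J/III-1 ? II-2×II-1: jj|Jj
⇒ J over [I-1,I-2,II-1,II-2,III-1]: 16 consistent
U/I-1 ? ·: uu|Uu|UU
U/I-2 aff ·: Uu|UU
U/II-1 aff I-1×I-2: Uu|UU
U/II-2 un ·: uu
U/III-1 aff II-2×II-1: Uu
⇒ U over [I-1,I-2,II-1,II-2,III-1]: 9 consistent

III-1 ∈ {Jj Uu, jj Uu}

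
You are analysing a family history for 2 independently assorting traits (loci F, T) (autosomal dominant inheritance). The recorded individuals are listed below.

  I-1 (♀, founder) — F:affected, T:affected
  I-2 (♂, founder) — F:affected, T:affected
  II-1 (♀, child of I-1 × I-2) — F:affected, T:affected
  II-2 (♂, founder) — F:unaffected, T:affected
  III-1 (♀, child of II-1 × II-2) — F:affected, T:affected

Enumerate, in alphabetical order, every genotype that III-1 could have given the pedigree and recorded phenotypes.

F/I-1 aff ·: Ff|FF
F/I-2 aff ·: Ff|FF
F/II-1 aff I-1×I-2: Ff|FF
F/II-2 un ·: ff
F/III-1 aff II-1×II-2: Ff
⇒ F over [I-1,I-2,II-1,II-2,III-1]: 7 consistent
T/I-1 aff ·: Tt|TT
T/I-2 aff ·: Tt|TT
T/II-1 aff I-1×I-2: Tt|TT
T/II-2 aff ·: Tt|TT
T/III-1 aff II-1×II-2: Tt|TT
⇒ T over [I-1,I-2,II-1,II-2,III-1]: 24 consistent

III-1 ∈ {Ff TT, Ff Tt}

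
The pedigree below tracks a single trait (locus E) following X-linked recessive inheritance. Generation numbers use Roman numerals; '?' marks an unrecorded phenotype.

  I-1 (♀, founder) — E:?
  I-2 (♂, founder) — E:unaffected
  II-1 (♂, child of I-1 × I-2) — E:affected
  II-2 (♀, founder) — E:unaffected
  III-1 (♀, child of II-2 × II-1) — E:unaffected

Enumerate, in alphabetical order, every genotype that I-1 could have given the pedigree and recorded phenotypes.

I-1 ∈ {X^EX^e, X^eX^e}

E/I-1 ? ·: X^EX^e|X^eX^e
E/I-2 un ·: X^EY
E/II-1 aff I-1×I-2: X^eY
E/II-2 un ·: X^EX^E|X^EX^e
E/III-1 un II-2×II-1: X^EX^e
⇒ E over [I-1,I-2,II-1,II-2,III-1]: 4 consistent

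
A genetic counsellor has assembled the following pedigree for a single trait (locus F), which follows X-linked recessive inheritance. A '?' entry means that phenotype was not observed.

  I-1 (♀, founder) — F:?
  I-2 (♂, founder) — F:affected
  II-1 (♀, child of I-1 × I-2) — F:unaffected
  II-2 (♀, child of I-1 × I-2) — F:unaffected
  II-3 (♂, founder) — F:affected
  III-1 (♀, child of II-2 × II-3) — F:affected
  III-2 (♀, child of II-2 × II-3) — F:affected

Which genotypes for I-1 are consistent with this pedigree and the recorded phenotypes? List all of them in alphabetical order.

F/I-1 ? ·: X^FX^F|X^FX^f
F/I-2 aff ·: X^fY
F/II-1 un I-1×I-2: X^FX^f
F/II-2 un I-1×I-2: X^FX^f
F/II-3 aff ·: X^fY
F/III-1 aff II-2×II-3: X^fX^f
F/III-2 aff II-2×II-3: X^fX^f
⇒ F over [I-1,I-2,II-1,II-2,II-3,III-1,III-2]: 2 consistent

I-1 ∈ {X^FX^F, X^FX^f}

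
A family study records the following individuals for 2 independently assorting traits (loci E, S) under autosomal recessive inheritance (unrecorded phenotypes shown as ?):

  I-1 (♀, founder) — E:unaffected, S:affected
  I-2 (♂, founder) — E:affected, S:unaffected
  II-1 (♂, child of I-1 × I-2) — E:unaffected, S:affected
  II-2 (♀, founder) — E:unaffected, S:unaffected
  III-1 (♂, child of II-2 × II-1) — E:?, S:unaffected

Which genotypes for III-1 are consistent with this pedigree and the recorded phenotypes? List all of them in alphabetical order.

E/I-1 un ·: EE|Ee
E/I-2 aff ·: ee
E/II-1 un I-1×I-2: Ee
E/II-2 un ·: EE|Ee
E/III-1 ? II-2×II-1: EE|Ee|ee
⇒ E over [I-1,I-2,II-1,II-2,III-1]: 10 consistent
S/I-1 aff ·: ss
S/I-2 un ·: Ss
S/II-1 aff I-1×I-2: ss
S/II-2 un ·: SS|Ss
S/III-1 un II-2×II-1: Ss
⇒ S over [I-1,I-2,II-1,II-2,III-1]: 2 consistent

III-1 ∈ {EE Ss, Ee Ss, ee Ss}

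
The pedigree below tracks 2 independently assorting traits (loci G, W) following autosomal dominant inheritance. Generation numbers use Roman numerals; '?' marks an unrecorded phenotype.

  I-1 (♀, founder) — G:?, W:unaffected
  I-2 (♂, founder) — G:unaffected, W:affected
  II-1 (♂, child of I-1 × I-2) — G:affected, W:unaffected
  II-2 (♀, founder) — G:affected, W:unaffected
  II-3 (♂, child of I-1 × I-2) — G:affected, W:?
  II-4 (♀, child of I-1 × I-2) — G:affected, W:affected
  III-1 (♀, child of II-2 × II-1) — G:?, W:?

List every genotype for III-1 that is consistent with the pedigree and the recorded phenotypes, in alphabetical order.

III-1 ∈ {GG ww, Gg ww, gg ww}

G/I-1 ? ·: Gg|GG
G/I-2 un ·: gg
G/II-1 aff I-1×I-2: Gg
G/II-2 aff ·: Gg|GG
G/II-3 aff I-1×I-2: Gg
G/II-4 aff I-1×I-2: Gg
G/III-1 ? II-2×II-1: gg|Gg|GG
⇒ G over [I-1,I-2,II-1,II-2,II-3,II-4,III-1]: 10 consistent
W/I-1 un ·: ww
W/I-2 aff ·: Ww
W/II-1 un I-1×I-2: ww
W/II-2 un ·: ww
W/II-3 ? I-1×I-2: ww|Ww
W/II-4 aff I-1×I-2: Ww
W/III-1 ? II-2×II-1: ww
⇒ W over [I-1,I-2,II-1,II-2,II-3,II-4,III-1]: 2 consistent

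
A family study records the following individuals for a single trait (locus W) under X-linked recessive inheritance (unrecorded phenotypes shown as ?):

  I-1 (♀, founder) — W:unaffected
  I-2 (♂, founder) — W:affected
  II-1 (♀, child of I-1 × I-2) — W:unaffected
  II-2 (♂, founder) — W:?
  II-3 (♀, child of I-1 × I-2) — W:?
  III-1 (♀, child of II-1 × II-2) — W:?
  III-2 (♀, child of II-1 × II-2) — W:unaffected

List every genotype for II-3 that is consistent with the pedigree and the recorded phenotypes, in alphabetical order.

W/I-1 un ·: X^WX^W|X^WX^w
W/I-2 aff ·: X^wY
W/II-1 un I-1×I-2: X^WX^w
W/II-2 ? ·: X^WY|X^wY
W/II-3 ? I-1×I-2: X^WX^w|X^wX^w
W/III-1 ? II-1×II-2: X^WX^W|X^WX^w|X^wX^w
W/III-2 un II-1×II-2: X^WX^W|X^WX^w
⇒ W over [I-1,I-2,II-1,II-2,II-3,III-1,III-2]: 18 consistent

II-3 ∈ {X^WX^w, X^wX^w}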